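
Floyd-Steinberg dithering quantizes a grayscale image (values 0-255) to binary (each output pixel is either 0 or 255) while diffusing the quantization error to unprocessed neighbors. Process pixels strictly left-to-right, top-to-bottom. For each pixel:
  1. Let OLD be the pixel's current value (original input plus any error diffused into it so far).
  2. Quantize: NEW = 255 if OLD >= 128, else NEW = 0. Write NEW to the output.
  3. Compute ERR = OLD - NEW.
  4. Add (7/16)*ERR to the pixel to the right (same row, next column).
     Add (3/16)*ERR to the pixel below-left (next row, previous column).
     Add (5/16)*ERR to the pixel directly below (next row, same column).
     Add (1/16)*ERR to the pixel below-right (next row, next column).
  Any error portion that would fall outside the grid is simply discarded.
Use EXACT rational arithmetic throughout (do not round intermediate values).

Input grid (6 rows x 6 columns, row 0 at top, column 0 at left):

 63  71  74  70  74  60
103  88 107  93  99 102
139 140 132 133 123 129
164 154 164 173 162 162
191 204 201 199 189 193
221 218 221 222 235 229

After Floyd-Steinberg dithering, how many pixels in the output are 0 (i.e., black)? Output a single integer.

Answer: 15

Derivation:
(0,0): OLD=63 → NEW=0, ERR=63
(0,1): OLD=1577/16 → NEW=0, ERR=1577/16
(0,2): OLD=29983/256 → NEW=0, ERR=29983/256
(0,3): OLD=496601/4096 → NEW=0, ERR=496601/4096
(0,4): OLD=8325871/65536 → NEW=0, ERR=8325871/65536
(0,5): OLD=121195657/1048576 → NEW=0, ERR=121195657/1048576
(1,0): OLD=36139/256 → NEW=255, ERR=-29141/256
(1,1): OLD=194349/2048 → NEW=0, ERR=194349/2048
(1,2): OLD=14025393/65536 → NEW=255, ERR=-2686287/65536
(1,3): OLD=37773725/262144 → NEW=255, ERR=-29072995/262144
(1,4): OLD=2003687031/16777216 → NEW=0, ERR=2003687031/16777216
(1,5): OLD=53233301265/268435456 → NEW=255, ERR=-15217740015/268435456
(2,0): OLD=3972159/32768 → NEW=0, ERR=3972159/32768
(2,1): OLD=217987749/1048576 → NEW=255, ERR=-49399131/1048576
(2,2): OLD=1404526383/16777216 → NEW=0, ERR=1404526383/16777216
(2,3): OLD=20776806775/134217728 → NEW=255, ERR=-13448713865/134217728
(2,4): OLD=424869978853/4294967296 → NEW=0, ERR=424869978853/4294967296
(2,5): OLD=11134427029651/68719476736 → NEW=255, ERR=-6389039538029/68719476736
(3,0): OLD=3238811471/16777216 → NEW=255, ERR=-1039378609/16777216
(3,1): OLD=18179402019/134217728 → NEW=255, ERR=-16046118621/134217728
(3,2): OLD=124688156441/1073741824 → NEW=0, ERR=124688156441/1073741824
(3,3): OLD=14862112327883/68719476736 → NEW=255, ERR=-2661354239797/68719476736
(3,4): OLD=83714071108203/549755813888 → NEW=255, ERR=-56473661433237/549755813888
(3,5): OLD=828473215337061/8796093022208 → NEW=0, ERR=828473215337061/8796093022208
(4,0): OLD=320455876545/2147483648 → NEW=255, ERR=-227152453695/2147483648
(4,1): OLD=4750718438221/34359738368 → NEW=255, ERR=-4011014845619/34359738368
(4,2): OLD=188548163952087/1099511627776 → NEW=255, ERR=-91827301130793/1099511627776
(4,3): OLD=2433984279335635/17592186044416 → NEW=255, ERR=-2052023161990445/17592186044416
(4,4): OLD=34088355241697283/281474976710656 → NEW=0, ERR=34088355241697283/281474976710656
(4,5): OLD=1211454414574499125/4503599627370496 → NEW=255, ERR=63036509595022645/4503599627370496
(5,0): OLD=91290794036791/549755813888 → NEW=255, ERR=-48896938504649/549755813888
(5,1): OLD=2116993083634343/17592186044416 → NEW=0, ERR=2116993083634343/17592186044416
(5,2): OLD=30734514130551837/140737488355328 → NEW=255, ERR=-5153545400056803/140737488355328
(5,3): OLD=842244905351828111/4503599627370496 → NEW=255, ERR=-306172999627648369/4503599627370496
(5,4): OLD=2147647952521352879/9007199254740992 → NEW=255, ERR=-149187857437600081/9007199254740992
(5,5): OLD=33679255530992333627/144115188075855872 → NEW=255, ERR=-3070117428350913733/144115188075855872
Output grid:
  Row 0: ......  (6 black, running=6)
  Row 1: #.##.#  (2 black, running=8)
  Row 2: .#.#.#  (3 black, running=11)
  Row 3: ##.##.  (2 black, running=13)
  Row 4: ####.#  (1 black, running=14)
  Row 5: #.####  (1 black, running=15)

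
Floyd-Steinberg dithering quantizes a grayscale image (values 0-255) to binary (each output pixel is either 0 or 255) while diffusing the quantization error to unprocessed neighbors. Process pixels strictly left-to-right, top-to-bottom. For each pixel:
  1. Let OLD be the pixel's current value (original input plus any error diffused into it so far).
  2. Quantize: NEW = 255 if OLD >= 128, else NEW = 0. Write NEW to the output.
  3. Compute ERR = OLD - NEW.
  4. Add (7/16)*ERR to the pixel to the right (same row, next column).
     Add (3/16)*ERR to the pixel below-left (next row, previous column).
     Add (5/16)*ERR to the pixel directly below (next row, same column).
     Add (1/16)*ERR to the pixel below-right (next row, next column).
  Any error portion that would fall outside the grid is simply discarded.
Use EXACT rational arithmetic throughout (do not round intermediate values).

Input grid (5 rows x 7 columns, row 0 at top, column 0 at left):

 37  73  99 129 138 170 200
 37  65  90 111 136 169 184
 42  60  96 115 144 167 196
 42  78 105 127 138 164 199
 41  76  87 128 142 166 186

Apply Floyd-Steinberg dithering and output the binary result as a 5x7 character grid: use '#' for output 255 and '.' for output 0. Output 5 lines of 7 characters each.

Answer: ..#.###
...#.#.
.#.#.##
..#.#.#
...#.##

Derivation:
(0,0): OLD=37 → NEW=0, ERR=37
(0,1): OLD=1427/16 → NEW=0, ERR=1427/16
(0,2): OLD=35333/256 → NEW=255, ERR=-29947/256
(0,3): OLD=318755/4096 → NEW=0, ERR=318755/4096
(0,4): OLD=11275253/65536 → NEW=255, ERR=-5436427/65536
(0,5): OLD=140202931/1048576 → NEW=255, ERR=-127183949/1048576
(0,6): OLD=2465155557/16777216 → NEW=255, ERR=-1813034523/16777216
(1,0): OLD=16713/256 → NEW=0, ERR=16713/256
(1,1): OLD=208511/2048 → NEW=0, ERR=208511/2048
(1,2): OLD=7743211/65536 → NEW=0, ERR=7743211/65536
(1,3): OLD=43029775/262144 → NEW=255, ERR=-23816945/262144
(1,4): OLD=879962189/16777216 → NEW=0, ERR=879962189/16777216
(1,5): OLD=17259891293/134217728 → NEW=255, ERR=-16965629347/134217728
(1,6): OLD=187576659411/2147483648 → NEW=0, ERR=187576659411/2147483648
(2,0): OLD=2670309/32768 → NEW=0, ERR=2670309/32768
(2,1): OLD=161168807/1048576 → NEW=255, ERR=-106218073/1048576
(2,2): OLD=1307497397/16777216 → NEW=0, ERR=1307497397/16777216
(2,3): OLD=18511642701/134217728 → NEW=255, ERR=-15713877939/134217728
(2,4): OLD=85673911709/1073741824 → NEW=0, ERR=85673911709/1073741824
(2,5): OLD=6255625862047/34359738368 → NEW=255, ERR=-2506107421793/34359738368
(2,6): OLD=100872319209545/549755813888 → NEW=255, ERR=-39315413331895/549755813888
(3,0): OLD=813238293/16777216 → NEW=0, ERR=813238293/16777216
(3,1): OLD=11711439089/134217728 → NEW=0, ERR=11711439089/134217728
(3,2): OLD=149514102691/1073741824 → NEW=255, ERR=-124290062429/1073741824
(3,3): OLD=255989850085/4294967296 → NEW=0, ERR=255989850085/4294967296
(3,4): OLD=92368484776981/549755813888 → NEW=255, ERR=-47819247764459/549755813888
(3,5): OLD=416627365173391/4398046511104 → NEW=0, ERR=416627365173391/4398046511104
(3,6): OLD=15026373364303569/70368744177664 → NEW=255, ERR=-2917656401000751/70368744177664
(4,0): OLD=155710678555/2147483648 → NEW=0, ERR=155710678555/2147483648
(4,1): OLD=3996584119903/34359738368 → NEW=0, ERR=3996584119903/34359738368
(4,2): OLD=65060319467761/549755813888 → NEW=0, ERR=65060319467761/549755813888
(4,3): OLD=769030695957163/4398046511104 → NEW=255, ERR=-352471164374357/4398046511104
(4,4): OLD=3562154657018321/35184372088832 → NEW=0, ERR=3562154657018321/35184372088832
(4,5): OLD=255225906031150353/1125899906842624 → NEW=255, ERR=-31878570213718767/1125899906842624
(4,6): OLD=3000772224671945671/18014398509481984 → NEW=255, ERR=-1592899395245960249/18014398509481984
Row 0: ..#.###
Row 1: ...#.#.
Row 2: .#.#.##
Row 3: ..#.#.#
Row 4: ...#.##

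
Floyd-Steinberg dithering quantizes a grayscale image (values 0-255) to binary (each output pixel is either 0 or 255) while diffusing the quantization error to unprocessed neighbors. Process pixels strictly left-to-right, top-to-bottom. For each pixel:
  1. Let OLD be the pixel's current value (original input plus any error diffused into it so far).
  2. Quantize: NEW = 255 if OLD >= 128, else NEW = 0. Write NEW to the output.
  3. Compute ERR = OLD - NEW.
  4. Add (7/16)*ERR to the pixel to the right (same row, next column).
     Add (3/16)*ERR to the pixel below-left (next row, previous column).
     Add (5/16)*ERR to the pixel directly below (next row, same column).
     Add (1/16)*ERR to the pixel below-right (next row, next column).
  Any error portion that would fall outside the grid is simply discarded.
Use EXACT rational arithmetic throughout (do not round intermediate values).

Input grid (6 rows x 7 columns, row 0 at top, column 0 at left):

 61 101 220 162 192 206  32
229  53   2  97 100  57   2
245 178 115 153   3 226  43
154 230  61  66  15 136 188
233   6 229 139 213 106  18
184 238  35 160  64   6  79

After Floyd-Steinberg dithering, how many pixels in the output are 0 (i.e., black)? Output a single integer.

Answer: 22

Derivation:
(0,0): OLD=61 → NEW=0, ERR=61
(0,1): OLD=2043/16 → NEW=0, ERR=2043/16
(0,2): OLD=70621/256 → NEW=255, ERR=5341/256
(0,3): OLD=700939/4096 → NEW=255, ERR=-343541/4096
(0,4): OLD=10178125/65536 → NEW=255, ERR=-6533555/65536
(0,5): OLD=170271771/1048576 → NEW=255, ERR=-97115109/1048576
(0,6): OLD=-142934851/16777216 → NEW=0, ERR=-142934851/16777216
(1,0): OLD=69633/256 → NEW=255, ERR=4353/256
(1,1): OLD=221319/2048 → NEW=0, ERR=221319/2048
(1,2): OLD=3149203/65536 → NEW=0, ERR=3149203/65536
(1,3): OLD=19509911/262144 → NEW=0, ERR=19509911/262144
(1,4): OLD=1322022885/16777216 → NEW=0, ERR=1322022885/16777216
(1,5): OLD=7342188917/134217728 → NEW=0, ERR=7342188917/134217728
(1,6): OLD=37542161723/2147483648 → NEW=0, ERR=37542161723/2147483648
(2,0): OLD=8866237/32768 → NEW=255, ERR=510397/32768
(2,1): OLD=239765103/1048576 → NEW=255, ERR=-27621777/1048576
(2,2): OLD=2335397901/16777216 → NEW=255, ERR=-1942792179/16777216
(2,3): OLD=19243257829/134217728 → NEW=255, ERR=-14982262811/134217728
(2,4): OLD=-6768416075/1073741824 → NEW=0, ERR=-6768416075/1073741824
(2,5): OLD=8539763573927/34359738368 → NEW=255, ERR=-221969709913/34359738368
(2,6): OLD=26968685328385/549755813888 → NEW=0, ERR=26968685328385/549755813888
(3,0): OLD=2582489453/16777216 → NEW=255, ERR=-1695700627/16777216
(3,1): OLD=21046727529/134217728 → NEW=255, ERR=-13178793111/134217728
(3,2): OLD=-43724556149/1073741824 → NEW=0, ERR=-43724556149/1073741824
(3,3): OLD=20966253245/4294967296 → NEW=0, ERR=20966253245/4294967296
(3,4): OLD=3836132408685/549755813888 → NEW=0, ERR=3836132408685/549755813888
(3,5): OLD=641402314021399/4398046511104 → NEW=255, ERR=-480099546310121/4398046511104
(3,6): OLD=10918962371496521/70368744177664 → NEW=255, ERR=-7025067393807799/70368744177664
(4,0): OLD=392999285571/2147483648 → NEW=255, ERR=-154609044669/2147483648
(4,1): OLD=-2409805348505/34359738368 → NEW=0, ERR=-2409805348505/34359738368
(4,2): OLD=99158933998441/549755813888 → NEW=255, ERR=-41028798542999/549755813888
(4,3): OLD=468997583420243/4398046511104 → NEW=0, ERR=468997583420243/4398046511104
(4,4): OLD=8503070847262025/35184372088832 → NEW=255, ERR=-468944035390135/35184372088832
(4,5): OLD=53788032691934857/1125899906842624 → NEW=0, ERR=53788032691934857/1125899906842624
(4,6): OLD=15864526654204815/18014398509481984 → NEW=0, ERR=15864526654204815/18014398509481984
(5,0): OLD=81556930136357/549755813888 → NEW=255, ERR=-58630802405083/549755813888
(5,1): OLD=663801891752631/4398046511104 → NEW=255, ERR=-457699968578889/4398046511104
(5,2): OLD=-641804004950927/35184372088832 → NEW=0, ERR=-641804004950927/35184372088832
(5,3): OLD=50153296318320405/281474976710656 → NEW=255, ERR=-21622822742896875/281474976710656
(5,4): OLD=753878901574699655/18014398509481984 → NEW=0, ERR=753878901574699655/18014398509481984
(5,5): OLD=5558535708565410967/144115188075855872 → NEW=0, ERR=5558535708565410967/144115188075855872
(5,6): OLD=228590796938575553273/2305843009213693952 → NEW=0, ERR=228590796938575553273/2305843009213693952
Output grid:
  Row 0: ..####.  (3 black, running=3)
  Row 1: #......  (6 black, running=9)
  Row 2: ####.#.  (2 black, running=11)
  Row 3: ##...##  (3 black, running=14)
  Row 4: #.#.#..  (4 black, running=18)
  Row 5: ##.#...  (4 black, running=22)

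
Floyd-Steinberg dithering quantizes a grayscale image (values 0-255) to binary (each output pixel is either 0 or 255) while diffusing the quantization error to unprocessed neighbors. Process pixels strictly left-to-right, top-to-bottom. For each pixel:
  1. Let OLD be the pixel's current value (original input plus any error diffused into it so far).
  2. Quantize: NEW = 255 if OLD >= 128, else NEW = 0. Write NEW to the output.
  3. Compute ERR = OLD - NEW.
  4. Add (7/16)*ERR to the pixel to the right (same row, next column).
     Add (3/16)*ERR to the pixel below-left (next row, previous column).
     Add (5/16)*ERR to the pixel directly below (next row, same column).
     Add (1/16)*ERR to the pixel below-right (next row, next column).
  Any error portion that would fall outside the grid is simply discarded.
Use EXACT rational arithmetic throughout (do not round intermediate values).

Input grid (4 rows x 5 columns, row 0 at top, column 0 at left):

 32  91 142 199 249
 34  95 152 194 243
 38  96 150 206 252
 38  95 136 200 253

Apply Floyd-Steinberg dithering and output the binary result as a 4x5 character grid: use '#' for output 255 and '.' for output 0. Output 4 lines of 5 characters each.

(0,0): OLD=32 → NEW=0, ERR=32
(0,1): OLD=105 → NEW=0, ERR=105
(0,2): OLD=3007/16 → NEW=255, ERR=-1073/16
(0,3): OLD=43433/256 → NEW=255, ERR=-21847/256
(0,4): OLD=866975/4096 → NEW=255, ERR=-177505/4096
(1,0): OLD=1019/16 → NEW=0, ERR=1019/16
(1,1): OLD=18573/128 → NEW=255, ERR=-14067/128
(1,2): OLD=301153/4096 → NEW=0, ERR=301153/4096
(1,3): OLD=3066773/16384 → NEW=255, ERR=-1111147/16384
(1,4): OLD=50974655/262144 → NEW=255, ERR=-15872065/262144
(2,0): OLD=76383/2048 → NEW=0, ERR=76383/2048
(2,1): OLD=6274421/65536 → NEW=0, ERR=6274421/65536
(2,2): OLD=204763519/1048576 → NEW=255, ERR=-62623361/1048576
(2,3): OLD=2548806317/16777216 → NEW=255, ERR=-1729383763/16777216
(2,4): OLD=49323173243/268435456 → NEW=255, ERR=-19127868037/268435456
(3,0): OLD=70890431/1048576 → NEW=0, ERR=70890431/1048576
(3,1): OLD=1221630115/8388608 → NEW=255, ERR=-917464925/8388608
(3,2): OLD=15070944673/268435456 → NEW=0, ERR=15070944673/268435456
(3,3): OLD=94090523293/536870912 → NEW=255, ERR=-42811559267/536870912
(3,4): OLD=1626953576121/8589934592 → NEW=255, ERR=-563479744839/8589934592
Row 0: ..###
Row 1: .#.##
Row 2: ..###
Row 3: .#.##

Answer: ..###
.#.##
..###
.#.##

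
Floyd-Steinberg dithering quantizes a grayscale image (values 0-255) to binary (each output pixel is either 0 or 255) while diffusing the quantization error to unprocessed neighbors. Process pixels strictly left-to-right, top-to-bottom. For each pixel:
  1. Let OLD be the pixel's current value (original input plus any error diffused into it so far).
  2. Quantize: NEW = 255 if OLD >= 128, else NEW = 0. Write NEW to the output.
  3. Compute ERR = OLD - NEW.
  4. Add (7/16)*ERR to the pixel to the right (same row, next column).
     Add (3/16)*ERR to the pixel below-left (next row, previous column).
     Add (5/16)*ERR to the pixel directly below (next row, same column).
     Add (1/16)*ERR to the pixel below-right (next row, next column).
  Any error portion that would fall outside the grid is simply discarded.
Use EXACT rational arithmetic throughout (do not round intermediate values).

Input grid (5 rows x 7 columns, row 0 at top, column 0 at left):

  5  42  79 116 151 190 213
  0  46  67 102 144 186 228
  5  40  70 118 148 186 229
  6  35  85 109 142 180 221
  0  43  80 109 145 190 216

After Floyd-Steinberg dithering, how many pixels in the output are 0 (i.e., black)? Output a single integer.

(0,0): OLD=5 → NEW=0, ERR=5
(0,1): OLD=707/16 → NEW=0, ERR=707/16
(0,2): OLD=25173/256 → NEW=0, ERR=25173/256
(0,3): OLD=651347/4096 → NEW=255, ERR=-393133/4096
(0,4): OLD=7144005/65536 → NEW=0, ERR=7144005/65536
(0,5): OLD=249237475/1048576 → NEW=255, ERR=-18149405/1048576
(0,6): OLD=3446501173/16777216 → NEW=255, ERR=-831688907/16777216
(1,0): OLD=2521/256 → NEW=0, ERR=2521/256
(1,1): OLD=169711/2048 → NEW=0, ERR=169711/2048
(1,2): OLD=7782299/65536 → NEW=0, ERR=7782299/65536
(1,3): OLD=39464127/262144 → NEW=255, ERR=-27382593/262144
(1,4): OLD=2065636637/16777216 → NEW=0, ERR=2065636637/16777216
(1,5): OLD=31135148717/134217728 → NEW=255, ERR=-3090371923/134217728
(1,6): OLD=432402988163/2147483648 → NEW=255, ERR=-115205342077/2147483648
(2,0): OLD=773813/32768 → NEW=0, ERR=773813/32768
(2,1): OLD=103922455/1048576 → NEW=0, ERR=103922455/1048576
(2,2): OLD=2282747141/16777216 → NEW=255, ERR=-1995442939/16777216
(2,3): OLD=8567015965/134217728 → NEW=0, ERR=8567015965/134217728
(2,4): OLD=218565576877/1073741824 → NEW=255, ERR=-55238588243/1073741824
(2,5): OLD=5289126810511/34359738368 → NEW=255, ERR=-3472606473329/34359738368
(2,6): OLD=91578273488601/549755813888 → NEW=255, ERR=-48609459052839/549755813888
(3,0): OLD=536240741/16777216 → NEW=0, ERR=536240741/16777216
(3,1): OLD=7936292993/134217728 → NEW=0, ERR=7936292993/134217728
(3,2): OLD=98637782803/1073741824 → NEW=0, ERR=98637782803/1073741824
(3,3): OLD=653081686613/4294967296 → NEW=255, ERR=-442134973867/4294967296
(3,4): OLD=36242929583717/549755813888 → NEW=0, ERR=36242929583717/549755813888
(3,5): OLD=692539099439103/4398046511104 → NEW=255, ERR=-428962760892417/4398046511104
(3,6): OLD=10159881146317153/70368744177664 → NEW=255, ERR=-7784148618987167/70368744177664
(4,0): OLD=45258508619/2147483648 → NEW=0, ERR=45258508619/2147483648
(4,1): OLD=3089647261263/34359738368 → NEW=0, ERR=3089647261263/34359738368
(4,2): OLD=72810492821761/549755813888 → NEW=255, ERR=-67377239719679/549755813888
(4,3): OLD=181699205827163/4398046511104 → NEW=0, ERR=181699205827163/4398046511104
(4,4): OLD=5592722516991521/35184372088832 → NEW=255, ERR=-3379292365660639/35184372088832
(4,5): OLD=113580517439210529/1125899906842624 → NEW=0, ERR=113580517439210529/1125899906842624
(4,6): OLD=3953627343815150135/18014398509481984 → NEW=255, ERR=-640044276102755785/18014398509481984
Output grid:
  Row 0: ...#.##  (4 black, running=4)
  Row 1: ...#.##  (4 black, running=8)
  Row 2: ..#.###  (3 black, running=11)
  Row 3: ...#.##  (4 black, running=15)
  Row 4: ..#.#.#  (4 black, running=19)

Answer: 19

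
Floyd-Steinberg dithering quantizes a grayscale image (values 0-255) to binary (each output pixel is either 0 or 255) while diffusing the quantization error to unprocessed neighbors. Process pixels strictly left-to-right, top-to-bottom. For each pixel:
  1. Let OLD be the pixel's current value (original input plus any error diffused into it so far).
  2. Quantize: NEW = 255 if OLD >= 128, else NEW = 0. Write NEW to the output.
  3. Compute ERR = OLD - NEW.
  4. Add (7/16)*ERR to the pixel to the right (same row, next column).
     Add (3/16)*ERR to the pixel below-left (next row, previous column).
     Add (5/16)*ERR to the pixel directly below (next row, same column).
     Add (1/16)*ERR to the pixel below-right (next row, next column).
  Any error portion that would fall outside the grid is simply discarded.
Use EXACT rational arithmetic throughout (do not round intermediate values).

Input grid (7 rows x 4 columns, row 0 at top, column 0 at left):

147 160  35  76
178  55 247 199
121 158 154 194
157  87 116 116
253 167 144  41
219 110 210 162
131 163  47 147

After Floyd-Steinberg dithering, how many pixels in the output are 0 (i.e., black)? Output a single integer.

Answer: 13

Derivation:
(0,0): OLD=147 → NEW=255, ERR=-108
(0,1): OLD=451/4 → NEW=0, ERR=451/4
(0,2): OLD=5397/64 → NEW=0, ERR=5397/64
(0,3): OLD=115603/1024 → NEW=0, ERR=115603/1024
(1,0): OLD=10585/64 → NEW=255, ERR=-5735/64
(1,1): OLD=30767/512 → NEW=0, ERR=30767/512
(1,2): OLD=5371611/16384 → NEW=255, ERR=1193691/16384
(1,3): OLD=71152365/262144 → NEW=255, ERR=4305645/262144
(2,0): OLD=854133/8192 → NEW=0, ERR=854133/8192
(2,1): OLD=60412247/262144 → NEW=255, ERR=-6434473/262144
(2,2): OLD=90630803/524288 → NEW=255, ERR=-43062637/524288
(2,3): OLD=1407206055/8388608 → NEW=255, ERR=-731888985/8388608
(3,0): OLD=775863589/4194304 → NEW=255, ERR=-293683931/4194304
(3,1): OLD=2671738619/67108864 → NEW=0, ERR=2671738619/67108864
(3,2): OLD=96483573509/1073741824 → NEW=0, ERR=96483573509/1073741824
(3,3): OLD=2111648608931/17179869184 → NEW=0, ERR=2111648608931/17179869184
(4,0): OLD=256177182849/1073741824 → NEW=255, ERR=-17626982271/1073741824
(4,1): OLD=1586828000771/8589934592 → NEW=255, ERR=-603605320189/8589934592
(4,2): OLD=45869540911267/274877906944 → NEW=255, ERR=-24224325359453/274877906944
(4,3): OLD=204381312971877/4398046511104 → NEW=0, ERR=204381312971877/4398046511104
(5,0): OLD=27583235558961/137438953472 → NEW=255, ERR=-7463697576399/137438953472
(5,1): OLD=205531015381879/4398046511104 → NEW=0, ERR=205531015381879/4398046511104
(5,2): OLD=455697042850163/2199023255552 → NEW=255, ERR=-105053887315597/2199023255552
(5,3): OLD=10563299493471347/70368744177664 → NEW=255, ERR=-7380730271832973/70368744177664
(6,0): OLD=8640706921195781/70368744177664 → NEW=0, ERR=8640706921195781/70368744177664
(6,1): OLD=246542528152854899/1125899906842624 → NEW=255, ERR=-40561948092014221/1125899906842624
(6,2): OLD=-7853971336596299/18014398509481984 → NEW=0, ERR=-7853971336596299/18014398509481984
(6,3): OLD=32006951302109876211/288230376151711744 → NEW=0, ERR=32006951302109876211/288230376151711744
Output grid:
  Row 0: #...  (3 black, running=3)
  Row 1: #.##  (1 black, running=4)
  Row 2: .###  (1 black, running=5)
  Row 3: #...  (3 black, running=8)
  Row 4: ###.  (1 black, running=9)
  Row 5: #.##  (1 black, running=10)
  Row 6: .#..  (3 black, running=13)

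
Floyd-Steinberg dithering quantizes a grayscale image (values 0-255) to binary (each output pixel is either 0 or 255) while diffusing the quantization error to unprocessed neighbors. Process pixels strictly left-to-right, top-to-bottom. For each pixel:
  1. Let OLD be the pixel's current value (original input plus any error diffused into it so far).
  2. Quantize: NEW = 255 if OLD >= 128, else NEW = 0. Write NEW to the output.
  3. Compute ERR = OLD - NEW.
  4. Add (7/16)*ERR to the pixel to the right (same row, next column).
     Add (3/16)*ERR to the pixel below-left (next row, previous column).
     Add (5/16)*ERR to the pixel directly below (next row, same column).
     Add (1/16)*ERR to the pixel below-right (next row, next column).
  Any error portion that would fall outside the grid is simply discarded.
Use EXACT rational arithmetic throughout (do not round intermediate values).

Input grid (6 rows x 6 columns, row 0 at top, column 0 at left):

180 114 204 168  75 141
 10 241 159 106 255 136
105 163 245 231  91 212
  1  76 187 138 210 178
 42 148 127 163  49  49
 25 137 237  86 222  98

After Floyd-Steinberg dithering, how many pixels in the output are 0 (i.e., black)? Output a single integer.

(0,0): OLD=180 → NEW=255, ERR=-75
(0,1): OLD=1299/16 → NEW=0, ERR=1299/16
(0,2): OLD=61317/256 → NEW=255, ERR=-3963/256
(0,3): OLD=660387/4096 → NEW=255, ERR=-384093/4096
(0,4): OLD=2226549/65536 → NEW=0, ERR=2226549/65536
(0,5): OLD=163435059/1048576 → NEW=255, ERR=-103951821/1048576
(1,0): OLD=457/256 → NEW=0, ERR=457/256
(1,1): OLD=531583/2048 → NEW=255, ERR=9343/2048
(1,2): OLD=9414251/65536 → NEW=255, ERR=-7297429/65536
(1,3): OLD=8751183/262144 → NEW=0, ERR=8751183/262144
(1,4): OLD=4291163853/16777216 → NEW=255, ERR=12973773/16777216
(1,5): OLD=28851889291/268435456 → NEW=0, ERR=28851889291/268435456
(2,0): OLD=3486949/32768 → NEW=0, ERR=3486949/32768
(2,1): OLD=199454759/1048576 → NEW=255, ERR=-67932121/1048576
(2,2): OLD=3160896565/16777216 → NEW=255, ERR=-1117293515/16777216
(2,3): OLD=27579346893/134217728 → NEW=255, ERR=-6646173747/134217728
(2,4): OLD=394350372583/4294967296 → NEW=0, ERR=394350372583/4294967296
(2,5): OLD=19640454105281/68719476736 → NEW=255, ERR=2116987537601/68719476736
(3,0): OLD=370892693/16777216 → NEW=0, ERR=370892693/16777216
(3,1): OLD=7998105585/134217728 → NEW=0, ERR=7998105585/134217728
(3,2): OLD=192120303971/1073741824 → NEW=255, ERR=-81683861149/1073741824
(3,3): OLD=7029775855785/68719476736 → NEW=0, ERR=7029775855785/68719476736
(3,4): OLD=157301012142217/549755813888 → NEW=255, ERR=17113279600777/549755813888
(3,5): OLD=1820653864353127/8796093022208 → NEW=255, ERR=-422349856309913/8796093022208
(4,0): OLD=129024337691/2147483648 → NEW=0, ERR=129024337691/2147483648
(4,1): OLD=6185631186911/34359738368 → NEW=255, ERR=-2576102096929/34359738368
(4,2): OLD=102618069429741/1099511627776 → NEW=0, ERR=102618069429741/1099511627776
(4,3): OLD=4167270283498881/17592186044416 → NEW=255, ERR=-318737157827199/17592186044416
(4,4): OLD=13564761971377553/281474976710656 → NEW=0, ERR=13564761971377553/281474976710656
(4,5): OLD=256815737686808919/4503599627370496 → NEW=0, ERR=256815737686808919/4503599627370496
(5,0): OLD=16337536071693/549755813888 → NEW=0, ERR=16337536071693/549755813888
(5,1): OLD=2600593326767069/17592186044416 → NEW=255, ERR=-1885414114559011/17592186044416
(5,2): OLD=29722970242891215/140737488355328 → NEW=255, ERR=-6165089287717425/140737488355328
(5,3): OLD=342463856987789141/4503599627370496 → NEW=0, ERR=342463856987789141/4503599627370496
(5,4): OLD=2521008041712674229/9007199254740992 → NEW=255, ERR=224172231753721269/9007199254740992
(5,5): OLD=18694723813662095225/144115188075855872 → NEW=255, ERR=-18054649145681152135/144115188075855872
Output grid:
  Row 0: #.##.#  (2 black, running=2)
  Row 1: .##.#.  (3 black, running=5)
  Row 2: .###.#  (2 black, running=7)
  Row 3: ..#.##  (3 black, running=10)
  Row 4: .#.#..  (4 black, running=14)
  Row 5: .##.##  (2 black, running=16)

Answer: 16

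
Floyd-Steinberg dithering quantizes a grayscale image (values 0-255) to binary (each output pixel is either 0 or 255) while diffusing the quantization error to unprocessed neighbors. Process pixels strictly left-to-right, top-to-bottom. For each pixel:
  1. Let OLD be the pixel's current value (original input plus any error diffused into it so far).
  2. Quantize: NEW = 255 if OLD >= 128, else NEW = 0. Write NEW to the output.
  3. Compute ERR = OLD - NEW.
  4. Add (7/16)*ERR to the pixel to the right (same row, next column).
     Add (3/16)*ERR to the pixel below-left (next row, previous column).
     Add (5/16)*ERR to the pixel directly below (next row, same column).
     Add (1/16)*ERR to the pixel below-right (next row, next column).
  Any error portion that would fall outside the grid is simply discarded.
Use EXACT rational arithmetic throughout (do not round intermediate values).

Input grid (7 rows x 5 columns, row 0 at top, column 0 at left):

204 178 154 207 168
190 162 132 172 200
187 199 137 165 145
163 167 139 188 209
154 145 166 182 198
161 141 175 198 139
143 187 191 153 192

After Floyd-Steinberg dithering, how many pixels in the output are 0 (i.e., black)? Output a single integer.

(0,0): OLD=204 → NEW=255, ERR=-51
(0,1): OLD=2491/16 → NEW=255, ERR=-1589/16
(0,2): OLD=28301/256 → NEW=0, ERR=28301/256
(0,3): OLD=1045979/4096 → NEW=255, ERR=1499/4096
(0,4): OLD=11020541/65536 → NEW=255, ERR=-5691139/65536
(1,0): OLD=39793/256 → NEW=255, ERR=-25487/256
(1,1): OLD=214935/2048 → NEW=0, ERR=214935/2048
(1,2): OLD=13521635/65536 → NEW=255, ERR=-3190045/65536
(1,3): OLD=37079079/262144 → NEW=255, ERR=-29767641/262144
(1,4): OLD=516760469/4194304 → NEW=0, ERR=516760469/4194304
(2,0): OLD=5752941/32768 → NEW=255, ERR=-2602899/32768
(2,1): OLD=190520831/1048576 → NEW=255, ERR=-76866049/1048576
(2,2): OLD=1258047677/16777216 → NEW=0, ERR=1258047677/16777216
(2,3): OLD=48957012967/268435456 → NEW=255, ERR=-19494028313/268435456
(2,4): OLD=621193345425/4294967296 → NEW=255, ERR=-474023315055/4294967296
(3,0): OLD=2087624221/16777216 → NEW=0, ERR=2087624221/16777216
(3,1): OLD=27867132761/134217728 → NEW=255, ERR=-6358387879/134217728
(3,2): OLD=530467044515/4294967296 → NEW=0, ERR=530467044515/4294967296
(3,3): OLD=1746624866635/8589934592 → NEW=255, ERR=-443808454325/8589934592
(3,4): OLD=20254040038807/137438953472 → NEW=255, ERR=-14792893096553/137438953472
(4,0): OLD=395142286995/2147483648 → NEW=255, ERR=-152466043245/2147483648
(4,1): OLD=8938290394771/68719476736 → NEW=255, ERR=-8585176172909/68719476736
(4,2): OLD=150953163063805/1099511627776 → NEW=255, ERR=-129422302019075/1099511627776
(4,3): OLD=1792554464260755/17592186044416 → NEW=0, ERR=1792554464260755/17592186044416
(4,4): OLD=57903555342283653/281474976710656 → NEW=255, ERR=-13872563718933627/281474976710656
(5,0): OLD=126871276634009/1099511627776 → NEW=0, ERR=126871276634009/1099511627776
(5,1): OLD=1107726777334667/8796093022208 → NEW=0, ERR=1107726777334667/8796093022208
(5,2): OLD=57592369938041699/281474976710656 → NEW=255, ERR=-14183749123175581/281474976710656
(5,3): OLD=215270259756076365/1125899906842624 → NEW=255, ERR=-71834216488792755/1125899906842624
(5,4): OLD=1838434088730462271/18014398509481984 → NEW=0, ERR=1838434088730462271/18014398509481984
(6,0): OLD=28523492232176265/140737488355328 → NEW=255, ERR=-7364567298432375/140737488355328
(6,1): OLD=906233271962555783/4503599627370496 → NEW=255, ERR=-242184633016920697/4503599627370496
(6,2): OLD=10638153612401580861/72057594037927936 → NEW=255, ERR=-7736532867270042819/72057594037927936
(6,3): OLD=117684480146776204511/1152921504606846976 → NEW=0, ERR=117684480146776204511/1152921504606846976
(6,4): OLD=4880306893888891487449/18446744073709551616 → NEW=255, ERR=176387155092955825369/18446744073709551616
Output grid:
  Row 0: ##.##  (1 black, running=1)
  Row 1: #.##.  (2 black, running=3)
  Row 2: ##.##  (1 black, running=4)
  Row 3: .#.##  (2 black, running=6)
  Row 4: ###.#  (1 black, running=7)
  Row 5: ..##.  (3 black, running=10)
  Row 6: ###.#  (1 black, running=11)

Answer: 11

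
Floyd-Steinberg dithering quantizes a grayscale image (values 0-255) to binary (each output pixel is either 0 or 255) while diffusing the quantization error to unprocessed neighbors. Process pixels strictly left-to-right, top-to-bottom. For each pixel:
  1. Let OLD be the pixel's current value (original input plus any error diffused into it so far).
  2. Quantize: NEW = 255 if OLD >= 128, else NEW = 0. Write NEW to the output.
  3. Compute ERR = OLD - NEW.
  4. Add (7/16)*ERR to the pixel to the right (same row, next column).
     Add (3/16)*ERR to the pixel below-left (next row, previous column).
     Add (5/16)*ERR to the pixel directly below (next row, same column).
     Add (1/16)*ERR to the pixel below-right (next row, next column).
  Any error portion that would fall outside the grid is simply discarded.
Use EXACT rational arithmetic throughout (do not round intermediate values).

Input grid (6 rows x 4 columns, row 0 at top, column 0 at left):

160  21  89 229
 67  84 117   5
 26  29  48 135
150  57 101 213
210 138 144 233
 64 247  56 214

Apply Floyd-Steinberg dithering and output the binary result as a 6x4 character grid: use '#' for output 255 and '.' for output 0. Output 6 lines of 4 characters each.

(0,0): OLD=160 → NEW=255, ERR=-95
(0,1): OLD=-329/16 → NEW=0, ERR=-329/16
(0,2): OLD=20481/256 → NEW=0, ERR=20481/256
(0,3): OLD=1081351/4096 → NEW=255, ERR=36871/4096
(1,0): OLD=8565/256 → NEW=0, ERR=8565/256
(1,1): OLD=207411/2048 → NEW=0, ERR=207411/2048
(1,2): OLD=12236335/65536 → NEW=255, ERR=-4475345/65536
(1,3): OLD=-17891719/1048576 → NEW=0, ERR=-17891719/1048576
(2,0): OLD=1816801/32768 → NEW=0, ERR=1816801/32768
(2,1): OLD=77796283/1048576 → NEW=0, ERR=77796283/1048576
(2,2): OLD=130546503/2097152 → NEW=0, ERR=130546503/2097152
(2,3): OLD=5121545611/33554432 → NEW=255, ERR=-3434834549/33554432
(3,0): OLD=3040659409/16777216 → NEW=255, ERR=-1237530671/16777216
(3,1): OLD=16925127119/268435456 → NEW=0, ERR=16925127119/268435456
(3,2): OLD=573297167921/4294967296 → NEW=255, ERR=-521919492559/4294967296
(3,3): OLD=9052877223639/68719476736 → NEW=255, ERR=-8470589344041/68719476736
(4,0): OLD=853716059837/4294967296 → NEW=255, ERR=-241500600643/4294967296
(4,1): OLD=3632113712567/34359738368 → NEW=0, ERR=3632113712567/34359738368
(4,2): OLD=146346771481303/1099511627776 → NEW=255, ERR=-134028693601577/1099511627776
(4,3): OLD=2349519955519505/17592186044416 → NEW=255, ERR=-2136487485806575/17592186044416
(5,0): OLD=36420689200813/549755813888 → NEW=0, ERR=36420689200813/549755813888
(5,1): OLD=4972387561223515/17592186044416 → NEW=255, ERR=486380119897435/17592186044416
(5,2): OLD=121723244073975/8796093022208 → NEW=0, ERR=121723244073975/8796093022208
(5,3): OLD=49112873906457927/281474976710656 → NEW=255, ERR=-22663245154759353/281474976710656
Row 0: #..#
Row 1: ..#.
Row 2: ...#
Row 3: #.##
Row 4: #.##
Row 5: .#.#

Answer: #..#
..#.
...#
#.##
#.##
.#.#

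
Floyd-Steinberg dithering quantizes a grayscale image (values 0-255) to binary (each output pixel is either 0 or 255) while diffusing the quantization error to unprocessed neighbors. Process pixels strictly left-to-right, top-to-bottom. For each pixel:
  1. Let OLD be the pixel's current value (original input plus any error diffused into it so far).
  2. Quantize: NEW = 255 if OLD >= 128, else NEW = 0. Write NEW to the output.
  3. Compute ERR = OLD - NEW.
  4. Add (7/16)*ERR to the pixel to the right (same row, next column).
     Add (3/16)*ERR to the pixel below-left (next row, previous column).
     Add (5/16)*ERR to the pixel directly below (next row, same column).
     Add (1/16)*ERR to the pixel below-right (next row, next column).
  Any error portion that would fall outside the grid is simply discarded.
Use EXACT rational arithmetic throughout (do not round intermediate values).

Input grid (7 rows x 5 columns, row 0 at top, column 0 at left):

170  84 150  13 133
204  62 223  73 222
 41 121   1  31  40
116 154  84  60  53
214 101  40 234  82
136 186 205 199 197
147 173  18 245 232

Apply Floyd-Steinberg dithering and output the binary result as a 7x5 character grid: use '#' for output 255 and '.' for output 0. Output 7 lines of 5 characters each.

Answer: #.#..
#.#.#
.....
##.#.
#..#.
.####
##.##

Derivation:
(0,0): OLD=170 → NEW=255, ERR=-85
(0,1): OLD=749/16 → NEW=0, ERR=749/16
(0,2): OLD=43643/256 → NEW=255, ERR=-21637/256
(0,3): OLD=-98211/4096 → NEW=0, ERR=-98211/4096
(0,4): OLD=8028811/65536 → NEW=0, ERR=8028811/65536
(1,0): OLD=47671/256 → NEW=255, ERR=-17609/256
(1,1): OLD=51969/2048 → NEW=0, ERR=51969/2048
(1,2): OLD=13508245/65536 → NEW=255, ERR=-3203435/65536
(1,3): OLD=16203121/262144 → NEW=0, ERR=16203121/262144
(1,4): OLD=1198848051/4194304 → NEW=255, ERR=129300531/4194304
(2,0): OLD=795035/32768 → NEW=0, ERR=795035/32768
(2,1): OLD=132205017/1048576 → NEW=0, ERR=132205017/1048576
(2,2): OLD=906983115/16777216 → NEW=0, ERR=906983115/16777216
(2,3): OLD=20586906673/268435456 → NEW=0, ERR=20586906673/268435456
(2,4): OLD=373875204375/4294967296 → NEW=0, ERR=373875204375/4294967296
(3,0): OLD=2469977707/16777216 → NEW=255, ERR=-1808212373/16777216
(3,1): OLD=21192991119/134217728 → NEW=255, ERR=-13032529521/134217728
(3,2): OLD=346485693141/4294967296 → NEW=0, ERR=346485693141/4294967296
(3,3): OLD=1193666785069/8589934592 → NEW=255, ERR=-996766535891/8589934592
(3,4): OLD=4704431840065/137438953472 → NEW=0, ERR=4704431840065/137438953472
(4,0): OLD=348135417189/2147483648 → NEW=255, ERR=-199472913051/2147483648
(4,1): OLD=2639396356197/68719476736 → NEW=0, ERR=2639396356197/68719476736
(4,2): OLD=59580043079563/1099511627776 → NEW=0, ERR=59580043079563/1099511627776
(4,3): OLD=4097307954585701/17592186044416 → NEW=255, ERR=-388699486740379/17592186044416
(4,4): OLD=21329510195227971/281474976710656 → NEW=0, ERR=21329510195227971/281474976710656
(5,0): OLD=125536104357967/1099511627776 → NEW=0, ERR=125536104357967/1099511627776
(5,1): OLD=2219330520509741/8796093022208 → NEW=255, ERR=-23673200153299/8796093022208
(5,2): OLD=61646935876868629/281474976710656 → NEW=255, ERR=-10129183184348651/281474976710656
(5,3): OLD=218364276557777467/1125899906842624 → NEW=255, ERR=-68740199687091653/1125899906842624
(5,4): OLD=3469368545311484441/18014398509481984 → NEW=255, ERR=-1124303074606421479/18014398509481984
(6,0): OLD=25638835362091999/140737488355328 → NEW=255, ERR=-10249224168516641/140737488355328
(6,1): OLD=633595578313928593/4503599627370496 → NEW=255, ERR=-514822326665547887/4503599627370496
(6,2): OLD=-3954057323447613365/72057594037927936 → NEW=0, ERR=-3954057323447613365/72057594037927936
(6,3): OLD=216705795674204574201/1152921504606846976 → NEW=255, ERR=-77289188000541404679/1152921504606846976
(6,4): OLD=3308453360743189416207/18446744073709551616 → NEW=255, ERR=-1395466378052746245873/18446744073709551616
Row 0: #.#..
Row 1: #.#.#
Row 2: .....
Row 3: ##.#.
Row 4: #..#.
Row 5: .####
Row 6: ##.##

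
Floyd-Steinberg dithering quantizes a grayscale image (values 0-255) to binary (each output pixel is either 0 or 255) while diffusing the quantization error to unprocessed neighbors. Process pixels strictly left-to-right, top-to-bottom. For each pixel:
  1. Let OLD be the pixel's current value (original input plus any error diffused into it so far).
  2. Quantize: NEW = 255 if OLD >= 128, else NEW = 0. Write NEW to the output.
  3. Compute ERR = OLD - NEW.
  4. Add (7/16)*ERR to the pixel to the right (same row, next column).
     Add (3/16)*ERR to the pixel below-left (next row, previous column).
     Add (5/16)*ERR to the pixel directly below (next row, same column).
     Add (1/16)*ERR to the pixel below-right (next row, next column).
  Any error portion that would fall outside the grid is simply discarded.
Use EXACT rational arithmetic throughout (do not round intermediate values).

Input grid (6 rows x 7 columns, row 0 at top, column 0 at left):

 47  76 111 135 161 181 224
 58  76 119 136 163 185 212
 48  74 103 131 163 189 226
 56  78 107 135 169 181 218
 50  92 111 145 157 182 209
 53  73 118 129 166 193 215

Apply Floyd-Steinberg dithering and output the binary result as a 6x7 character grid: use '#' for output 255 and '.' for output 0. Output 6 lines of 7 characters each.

Answer: ..#.###
.#.#.##
..#.###
..#.#.#
.#.#.##
..#.###

Derivation:
(0,0): OLD=47 → NEW=0, ERR=47
(0,1): OLD=1545/16 → NEW=0, ERR=1545/16
(0,2): OLD=39231/256 → NEW=255, ERR=-26049/256
(0,3): OLD=370617/4096 → NEW=0, ERR=370617/4096
(0,4): OLD=13145615/65536 → NEW=255, ERR=-3566065/65536
(0,5): OLD=164829801/1048576 → NEW=255, ERR=-102557079/1048576
(0,6): OLD=3040196831/16777216 → NEW=255, ERR=-1237993249/16777216
(1,0): OLD=23243/256 → NEW=0, ERR=23243/256
(1,1): OLD=265741/2048 → NEW=255, ERR=-256499/2048
(1,2): OLD=3631249/65536 → NEW=0, ERR=3631249/65536
(1,3): OLD=45076925/262144 → NEW=255, ERR=-21769795/262144
(1,4): OLD=1627053463/16777216 → NEW=0, ERR=1627053463/16777216
(1,5): OLD=24109237447/134217728 → NEW=255, ERR=-10116283193/134217728
(1,6): OLD=321805514953/2147483648 → NEW=255, ERR=-225802815287/2147483648
(2,0): OLD=1733087/32768 → NEW=0, ERR=1733087/32768
(2,1): OLD=77661957/1048576 → NEW=0, ERR=77661957/1048576
(2,2): OLD=2169621839/16777216 → NEW=255, ERR=-2108568241/16777216
(2,3): OLD=9624746391/134217728 → NEW=0, ERR=9624746391/134217728
(2,4): OLD=220500106631/1073741824 → NEW=255, ERR=-53304058489/1073741824
(2,5): OLD=4469285474669/34359738368 → NEW=255, ERR=-4292447809171/34359738368
(2,6): OLD=73543685554123/549755813888 → NEW=255, ERR=-66644046987317/549755813888
(3,0): OLD=1449803887/16777216 → NEW=0, ERR=1449803887/16777216
(3,1): OLD=15930592579/134217728 → NEW=0, ERR=15930592579/134217728
(3,2): OLD=147883569209/1073741824 → NEW=255, ERR=-125920595911/1073741824
(3,3): OLD=381991870303/4294967296 → NEW=0, ERR=381991870303/4294967296
(3,4): OLD=95358219574383/549755813888 → NEW=255, ERR=-44829512967057/549755813888
(3,5): OLD=353833301304125/4398046511104 → NEW=0, ERR=353833301304125/4398046511104
(3,6): OLD=14602024140793059/70368744177664 → NEW=255, ERR=-3342005624511261/70368744177664
(4,0): OLD=213158115617/2147483648 → NEW=0, ERR=213158115617/2147483648
(4,1): OLD=5357701467565/34359738368 → NEW=255, ERR=-3404031816275/34359738368
(4,2): OLD=30293413869379/549755813888 → NEW=0, ERR=30293413869379/549755813888
(4,3): OLD=766501149146065/4398046511104 → NEW=255, ERR=-355000711185455/4398046511104
(4,4): OLD=4111183459007715/35184372088832 → NEW=0, ERR=4111183459007715/35184372088832
(4,5): OLD=275012821042478499/1125899906842624 → NEW=255, ERR=-12091655202390621/1125899906842624
(4,6): OLD=3503588577237955429/18014398509481984 → NEW=255, ERR=-1090083042679950491/18014398509481984
(5,0): OLD=35977611936599/549755813888 → NEW=0, ERR=35977611936599/549755813888
(5,1): OLD=383542124040733/4398046511104 → NEW=0, ERR=383542124040733/4398046511104
(5,2): OLD=5349662514992539/35184372088832 → NEW=255, ERR=-3622352367659621/35184372088832
(5,3): OLD=23668188917488551/281474976710656 → NEW=0, ERR=23668188917488551/281474976710656
(5,4): OLD=4183733648034274829/18014398509481984 → NEW=255, ERR=-409937971883631091/18014398509481984
(5,5): OLD=25313120590437898941/144115188075855872 → NEW=255, ERR=-11436252368905348419/144115188075855872
(5,6): OLD=370551426825502741619/2305843009213693952 → NEW=255, ERR=-217438540523989216141/2305843009213693952
Row 0: ..#.###
Row 1: .#.#.##
Row 2: ..#.###
Row 3: ..#.#.#
Row 4: .#.#.##
Row 5: ..#.###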